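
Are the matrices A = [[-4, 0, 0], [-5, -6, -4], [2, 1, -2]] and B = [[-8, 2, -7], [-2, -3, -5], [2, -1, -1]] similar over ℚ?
Yes.

Two matrices over a field are similar if and only if they have the same invariant factors.

Both A and B have characteristic polynomial (x + 4)^3 and minimal polynomial (x + 4)^3. Computing further, both have invariant factors (x + 4)^3. Hence A and B are similar.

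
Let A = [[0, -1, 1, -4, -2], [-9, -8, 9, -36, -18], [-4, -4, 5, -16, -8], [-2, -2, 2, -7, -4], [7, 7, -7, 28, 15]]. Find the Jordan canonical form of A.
The characteristic polynomial is det(xI - A) = (x - 1)^5, so the eigenvalues are 1 (algebraic multiplicity 5).

For λ = 1: rank(A - I) = 1, rank((A - I)^2) = 0. The eigenspace has dimension 5 - 1 = 4, so there are 4 Jordan blocks; the rank sequence gives block sizes [2, 1, 1, 1].

Assembling the blocks gives the Jordan form J above.

J = [[1, 1, 0, 0, 0], [0, 1, 0, 0, 0], [0, 0, 1, 0, 0], [0, 0, 0, 1, 0], [0, 0, 0, 0, 1]]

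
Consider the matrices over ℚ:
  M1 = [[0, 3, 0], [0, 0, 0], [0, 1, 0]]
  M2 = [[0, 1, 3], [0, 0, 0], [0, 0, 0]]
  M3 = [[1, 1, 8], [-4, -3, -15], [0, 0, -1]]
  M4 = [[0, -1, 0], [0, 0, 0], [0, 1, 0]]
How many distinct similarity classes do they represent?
2 classes: {M1, M2, M4}, {M3}

Characteristic polynomials: χ_{M1} = x^3, χ_{M2} = x^3, χ_{M3} = (x + 1)^3, χ_{M4} = x^3.

{M1, M2, M4}: invariant factors x, x^2.

{M3}: invariant factors (x + 1)^3.

Matrices are similar if and only if their invariant-factor lists agree; the partition into similarity classes is {M1, M2, M4}, {M3}.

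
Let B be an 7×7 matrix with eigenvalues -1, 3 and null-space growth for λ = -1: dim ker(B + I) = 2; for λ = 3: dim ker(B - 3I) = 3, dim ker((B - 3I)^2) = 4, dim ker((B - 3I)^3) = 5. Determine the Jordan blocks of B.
Jordan blocks: (-1, 1), (-1, 1), (3, 3), (3, 1), (3, 1)

λ = -1: successive nullity increments [2] count blocks of size ≥ k; block sizes are [1, 1].
λ = 3: successive nullity increments [3, 1, 1] count blocks of size ≥ k; block sizes are [3, 1, 1].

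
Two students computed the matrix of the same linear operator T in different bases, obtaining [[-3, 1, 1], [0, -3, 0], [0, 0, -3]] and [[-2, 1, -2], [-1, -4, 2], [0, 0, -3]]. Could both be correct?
Yes.

Two matrices over a field are similar if and only if they have the same invariant factors.

Both A and B have characteristic polynomial (x + 3)^3 and minimal polynomial (x + 3)^2. Computing further, both have invariant factors x + 3, (x + 3)^2. Hence A and B are similar.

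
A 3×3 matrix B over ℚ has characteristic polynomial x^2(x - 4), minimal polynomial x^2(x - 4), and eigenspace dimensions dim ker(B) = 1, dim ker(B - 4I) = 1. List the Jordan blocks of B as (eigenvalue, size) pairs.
Jordan blocks: (0, 2), (4, 1)

λ = 0: algebraic multiplicity 2 (exponent in χ_B), largest block size 2 (exponent in m_B), 1 block (geometric multiplicity). This forces block sizes [2].
λ = 4: algebraic multiplicity 1 (exponent in χ_B), largest block size 1 (exponent in m_B), 1 block (geometric multiplicity). This forces block sizes [1].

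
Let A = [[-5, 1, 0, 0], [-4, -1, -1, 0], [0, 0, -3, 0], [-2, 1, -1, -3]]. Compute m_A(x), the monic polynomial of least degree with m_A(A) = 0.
The characteristic polynomial factors as (x + 3)^4. The minimal polynomial is ∏(x - λ)^{k_λ} where k_λ is the size of the largest Jordan block at λ.

For λ = -3: rank(A + 3I) = 2, and the largest Jordan block has size 3 (the smallest k with rank((A + 3I)^k) = rank((A + 3I)^(k+1))).

So m_A(x) = (x + 3)^3.

m_A(x) = (x + 3)^3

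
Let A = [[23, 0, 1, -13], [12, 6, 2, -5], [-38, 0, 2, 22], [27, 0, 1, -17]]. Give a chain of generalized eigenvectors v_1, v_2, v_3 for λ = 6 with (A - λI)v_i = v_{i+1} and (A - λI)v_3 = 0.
We seek v_1 ∈ ker((A - 6I)^3) \ ker((A - 6I)^2), then set v_{i+1} = (A - 6I) v_i.

One such chain is v_1 = [[-1, -1, 3, -1]]^T, v_2 = [[-1, -1, 4, -1]]^T, v_3 = [[0, 1, 0, 0]]^T. Check: (A - 6I) v_3 = [[0, 0, 0, 0]]^T = 0.

v_1 = [[-1, -1, 3, -1]]^T, v_2 = [[-1, -1, 4, -1]]^T, v_3 = [[0, 1, 0, 0]]^T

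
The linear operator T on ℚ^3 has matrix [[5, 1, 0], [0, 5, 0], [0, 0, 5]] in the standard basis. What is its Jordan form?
J = [[5, 1, 0], [0, 5, 0], [0, 0, 5]]

The characteristic polynomial is det(xI - A) = (x - 5)^3, so the eigenvalues are 5 (algebraic multiplicity 3).

For λ = 5: rank(A - 5I) = 1, rank((A - 5I)^2) = 0. The eigenspace has dimension 3 - 1 = 2, so there are 2 Jordan blocks; the rank sequence gives block sizes [2, 1].

Assembling the blocks gives the Jordan form J above.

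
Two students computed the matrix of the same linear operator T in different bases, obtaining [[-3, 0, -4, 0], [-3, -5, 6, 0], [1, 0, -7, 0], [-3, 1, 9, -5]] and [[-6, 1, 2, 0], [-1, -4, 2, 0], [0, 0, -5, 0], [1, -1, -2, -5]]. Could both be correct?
No.

Both have characteristic polynomial (x + 5)^4 and minimal polynomial (x + 5)^2. But rank(A + 5I) = 2 for A while rank(B + 5I) = 1 for B, so the number of Jordan blocks at λ = -5 differs. A and B are not similar.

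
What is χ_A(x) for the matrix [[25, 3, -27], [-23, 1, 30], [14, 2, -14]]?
χ_A(x) = (x - 4)^3

xI - A = [[x - 25, -3, 27], [23, x - 1, -30], [-14, -2, x + 14]].

Expanding det(xI - A) along the first row:
det(xI - A) = + (x - 25)·det([[x - 1, -30], [-2, x + 14]]) - (-3)·det([[23, -30], [-14, x + 14]]) + (27)·det([[23, x - 1], [-14, -2]]).

Evaluating gives χ_A(x) = x^3 - 12x^2 + 48x - 64 = (x - 4)^3.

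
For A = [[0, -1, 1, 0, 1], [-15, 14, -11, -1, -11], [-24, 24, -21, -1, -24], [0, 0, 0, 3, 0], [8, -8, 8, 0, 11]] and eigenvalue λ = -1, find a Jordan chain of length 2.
We seek v_1 ∈ ker((A + I)^2) \ ker(A + I), then set v_{i+1} = (A + I) v_i.

One such chain is v_1 = [[0, 3, 6, 0, -2]]^T, v_2 = [[1, 1, 0, 0, 0]]^T. Check: (A + I) v_2 = [[0, 0, 0, 0, 0]]^T = 0.

v_1 = [[0, 3, 6, 0, -2]]^T, v_2 = [[1, 1, 0, 0, 0]]^T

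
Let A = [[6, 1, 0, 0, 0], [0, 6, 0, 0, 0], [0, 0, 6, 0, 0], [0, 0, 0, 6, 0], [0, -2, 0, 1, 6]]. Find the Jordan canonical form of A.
The characteristic polynomial is det(xI - A) = (x - 6)^5, so the eigenvalues are 6 (algebraic multiplicity 5).

For λ = 6: rank(A - 6I) = 2, rank((A - 6I)^2) = 0. The eigenspace has dimension 5 - 2 = 3, so there are 3 Jordan blocks; the rank sequence gives block sizes [2, 2, 1].

Assembling the blocks gives the Jordan form J above.

J = [[6, 1, 0, 0, 0], [0, 6, 0, 0, 0], [0, 0, 6, 1, 0], [0, 0, 0, 6, 0], [0, 0, 0, 0, 6]]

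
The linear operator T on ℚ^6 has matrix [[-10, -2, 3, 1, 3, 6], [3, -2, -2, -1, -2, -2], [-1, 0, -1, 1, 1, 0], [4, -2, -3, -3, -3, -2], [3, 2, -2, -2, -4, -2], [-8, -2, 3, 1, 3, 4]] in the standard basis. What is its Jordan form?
J = [[-4, 1, 0, 0, 0, 0], [0, -4, 0, 0, 0, 0], [0, 0, -2, 1, 0, 0], [0, 0, 0, -2, 1, 0], [0, 0, 0, 0, -2, 0], [0, 0, 0, 0, 0, -2]]

The characteristic polynomial is det(xI - A) = (x + 2)^4(x + 4)^2, so the eigenvalues are -4 (algebraic multiplicity 2), -2 (algebraic multiplicity 4).

For λ = -4: rank(A + 4I) = 5, rank((A + 4I)^2) = 4. The eigenspace has dimension 6 - 5 = 1, so there is 1 Jordan block; the rank sequence gives block sizes [2].

For λ = -2: rank(A + 2I) = 4, rank((A + 2I)^2) = 3, rank((A + 2I)^3) = 2. The eigenspace has dimension 6 - 4 = 2, so there are 2 Jordan blocks; the rank sequence gives block sizes [3, 1].

Assembling the blocks gives the Jordan form J above.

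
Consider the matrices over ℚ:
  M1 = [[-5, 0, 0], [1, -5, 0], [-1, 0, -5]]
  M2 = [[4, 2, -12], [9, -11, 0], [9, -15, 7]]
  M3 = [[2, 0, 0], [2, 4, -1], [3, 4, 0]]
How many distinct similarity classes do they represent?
Characteristic polynomials: χ_{M1} = (x + 5)^3, χ_{M2} = (x - 1)^2(x + 2), χ_{M3} = (x - 2)^3.

{M1}: invariant factors x + 5, (x + 5)^2.

{M2}: invariant factors (x - 1)^2(x + 2).

{M3}: invariant factors (x - 2)^3.

Matrices are similar if and only if their invariant-factor lists agree; the partition into similarity classes is {M1}, {M2}, {M3}.

3 classes: {M1}, {M2}, {M3}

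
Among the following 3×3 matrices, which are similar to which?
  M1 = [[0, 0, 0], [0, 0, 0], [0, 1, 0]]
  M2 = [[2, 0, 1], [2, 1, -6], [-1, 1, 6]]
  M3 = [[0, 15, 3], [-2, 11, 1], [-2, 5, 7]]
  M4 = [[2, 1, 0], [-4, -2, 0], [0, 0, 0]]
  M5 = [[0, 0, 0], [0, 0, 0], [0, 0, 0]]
4 classes: {M1, M4}, {M2}, {M3}, {M5}

Characteristic polynomials: χ_{M1} = x^3, χ_{M2} = (x - 3)^3, χ_{M3} = (x - 6)^3, χ_{M4} = x^3, χ_{M5} = x^3.

{M1, M4}: invariant factors x, x^2.

{M2}: invariant factors (x - 3)^3.

{M3}: invariant factors x - 6, (x - 6)^2.

{M5}: invariant factors x, x, x.

Matrices are similar if and only if their invariant-factor lists agree; the partition into similarity classes is {M1, M4}, {M2}, {M3}, {M5}.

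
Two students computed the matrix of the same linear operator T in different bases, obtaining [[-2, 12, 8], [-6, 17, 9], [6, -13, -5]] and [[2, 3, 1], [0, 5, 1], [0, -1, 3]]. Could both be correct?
Yes.

Two matrices over a field are similar if and only if they have the same invariant factors.

Both A and B have characteristic polynomial (x - 4)^2(x - 2) and minimal polynomial (x - 4)^2(x - 2). Computing further, both have invariant factors (x - 4)^2(x - 2). Hence A and B are similar.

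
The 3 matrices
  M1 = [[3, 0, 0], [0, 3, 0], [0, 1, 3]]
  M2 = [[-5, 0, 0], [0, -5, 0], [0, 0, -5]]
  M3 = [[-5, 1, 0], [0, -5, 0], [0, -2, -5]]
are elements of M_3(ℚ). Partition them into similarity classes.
3 classes: {M1}, {M2}, {M3}

Characteristic polynomials: χ_{M1} = (x - 3)^3, χ_{M2} = (x + 5)^3, χ_{M3} = (x + 5)^3.

{M1}: invariant factors x - 3, (x - 3)^2.

{M2}: invariant factors x + 5, x + 5, x + 5.

{M3}: invariant factors x + 5, (x + 5)^2.

Matrices are similar if and only if their invariant-factor lists agree; the partition into similarity classes is {M1}, {M2}, {M3}.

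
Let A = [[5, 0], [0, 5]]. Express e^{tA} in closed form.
A has Jordan form J = [[5, 0], [0, 5]] with A = PJP^{-1}, so e^{tA} = P e^{tJ} P^{-1}.

For a Jordan block J_k(λ), e^{tJ_k(λ)} = e^{λt} · (I + tN + t^2 N^2/2! + ... + t^{k-1} N^{k-1}/(k-1)!) where N is the nilpotent superdiagonal part.

Assembling the blocks and conjugating back gives the entries of e^{tA} as shown above.

e^{tA} = [[e^{5*t}, 0], [0, e^{5*t}]]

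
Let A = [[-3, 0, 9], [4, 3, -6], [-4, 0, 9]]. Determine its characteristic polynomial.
χ_A(x) = (x - 3)^3

xI - A = [[x + 3, 0, -9], [-4, x - 3, 6], [4, 0, x - 9]].

Expanding det(xI - A) along the first row:
det(xI - A) = + (x + 3)·det([[x - 3, 6], [0, x - 9]]) - (0)·det([[-4, 6], [4, x - 9]]) + (-9)·det([[-4, x - 3], [4, 0]]).

Evaluating gives χ_A(x) = x^3 - 9x^2 + 27x - 27 = (x - 3)^3.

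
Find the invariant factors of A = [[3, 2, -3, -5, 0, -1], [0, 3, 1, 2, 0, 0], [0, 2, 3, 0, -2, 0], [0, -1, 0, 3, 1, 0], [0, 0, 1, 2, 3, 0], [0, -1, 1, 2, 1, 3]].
x - 3, (x - 3)^2, (x - 3)^3

The Jordan structure of A has elementary divisors (x - 3)^3, (x - 3)^2, (x - 3). Arranging the block sizes at each eigenvalue in decreasing order and taking row products gives the invariant factors.

Invariant factors (smallest first, each dividing the next): x - 3, (x - 3)^2, (x - 3)^3.

Check: the last factor (x - 3)^3 is the minimal polynomial, and the product (x - 3)^6 is the characteristic polynomial.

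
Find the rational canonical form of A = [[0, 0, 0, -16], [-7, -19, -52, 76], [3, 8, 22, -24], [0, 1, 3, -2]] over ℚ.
The invariant factors of A (the non-unit diagonal entries of the Smith normal form of xI - A over ℚ[x]) are (x - 4)(x - 1)(x + 2)^2, each dividing the next. The characteristic polynomial is their product, (x - 4)(x - 1)(x + 2)^2.

The rational canonical form is the block-diagonal matrix of companion matrices C(f_i):
R = [[0, 0, 0, -16], [1, 0, 0, 4], [0, 1, 0, 12], [0, 0, 1, 1]].

R = [[0, 0, 0, -16], [1, 0, 0, 4], [0, 1, 0, 12], [0, 0, 1, 1]]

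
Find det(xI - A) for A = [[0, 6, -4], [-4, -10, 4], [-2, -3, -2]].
xI - A = [[x, -6, 4], [4, x + 10, -4], [2, 3, x + 2]].

Expanding det(xI - A) along the first row:
det(xI - A) = + (x)·det([[x + 10, -4], [3, x + 2]]) - (-6)·det([[4, -4], [2, x + 2]]) + (4)·det([[4, x + 10], [2, 3]]).

Evaluating gives χ_A(x) = x^3 + 12x^2 + 48x + 64 = (x + 4)^3.

χ_A(x) = (x + 4)^3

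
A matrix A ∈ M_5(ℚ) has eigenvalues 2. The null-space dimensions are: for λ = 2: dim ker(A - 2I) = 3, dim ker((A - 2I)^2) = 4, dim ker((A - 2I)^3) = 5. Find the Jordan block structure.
λ = 2: successive nullity increments [3, 1, 1] count blocks of size ≥ k; block sizes are [3, 1, 1].

Jordan blocks: (2, 3), (2, 1), (2, 1)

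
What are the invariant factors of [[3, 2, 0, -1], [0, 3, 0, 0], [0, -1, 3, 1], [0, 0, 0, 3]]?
The Jordan structure of A has elementary divisors (x - 3)^2, (x - 3)^2. Arranging the block sizes at each eigenvalue in decreasing order and taking row products gives the invariant factors.

Invariant factors (smallest first, each dividing the next): (x - 3)^2, (x - 3)^2.

Check: the last factor (x - 3)^2 is the minimal polynomial, and the product (x - 3)^4 is the characteristic polynomial.

(x - 3)^2, (x - 3)^2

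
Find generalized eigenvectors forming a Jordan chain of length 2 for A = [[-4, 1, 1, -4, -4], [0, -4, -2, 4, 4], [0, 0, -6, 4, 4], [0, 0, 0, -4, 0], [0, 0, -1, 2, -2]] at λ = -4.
v_1 = [[0, 5, 4, 3, -1]]^T, v_2 = [[1, 0, 0, 0, 0]]^T

We seek v_1 ∈ ker((A + 4I)^2) \ ker(A + 4I), then set v_{i+1} = (A + 4I) v_i.

One such chain is v_1 = [[0, 5, 4, 3, -1]]^T, v_2 = [[1, 0, 0, 0, 0]]^T. Check: (A + 4I) v_2 = [[0, 0, 0, 0, 0]]^T = 0.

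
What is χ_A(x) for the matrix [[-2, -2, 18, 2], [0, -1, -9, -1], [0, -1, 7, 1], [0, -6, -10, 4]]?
χ_A(x) = (x - 6)^2(x + 2)^2

xI - A = [[x + 2, 2, -18, -2], [0, x + 1, 9, 1], [0, 1, x - 7, -1], [0, 6, 10, x - 4]].

Expanding det(xI - A) along the first row:
det(xI - A) = + (x + 2)·det([[x + 1, 9, 1], [1, x - 7, -1], [6, 10, x - 4]]) - (2)·det([[0, 9, 1], [0, x - 7, -1], [0, 10, x - 4]]) + (-18)·det([[0, x + 1, 1], [0, 1, -1], [0, 6, x - 4]]) - (-2)·det([[0, x + 1, 9], [0, 1, x - 7], [0, 6, 10]]).

Evaluating gives χ_A(x) = x^4 - 8x^3 - 8x^2 + 96x + 144 = (x - 6)^2(x + 2)^2.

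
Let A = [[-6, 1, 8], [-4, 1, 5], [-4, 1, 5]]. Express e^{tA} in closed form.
A has Jordan form J = [[0, 1, 0], [0, 0, 1], [0, 0, 0]] with A = PJP^{-1}, so e^{tA} = P e^{tJ} P^{-1}.

For a Jordan block J_k(λ), e^{tJ_k(λ)} = e^{λt} · (I + tN + t^2 N^2/2! + ... + t^{k-1} N^{k-1}/(k-1)!) where N is the nilpotent superdiagonal part.

Assembling the blocks and conjugating back gives the entries of e^{tA} as shown above.

e^{tA} = [[1 - 6*t, t*(3*t + 2)/2, t*(16 - 3*t)/2], [-4*t, t^2 + t + 1, t*(5 - t)], [-4*t, t*(t + 1), -t^2 + 5*t + 1]]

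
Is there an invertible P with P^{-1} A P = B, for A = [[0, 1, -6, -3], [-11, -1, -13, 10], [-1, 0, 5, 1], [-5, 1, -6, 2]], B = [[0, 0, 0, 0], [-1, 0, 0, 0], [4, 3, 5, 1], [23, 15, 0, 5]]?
trace(A) = 6 but trace(B) = 10. The trace is a similarity invariant, so A and B are not similar.

No.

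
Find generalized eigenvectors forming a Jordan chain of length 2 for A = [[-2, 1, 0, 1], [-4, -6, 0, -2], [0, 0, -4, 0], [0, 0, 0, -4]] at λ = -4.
We seek v_1 ∈ ker((A + 4I)^2) \ ker(A + 4I), then set v_{i+1} = (A + 4I) v_i.

One such chain is v_1 = [[0, 1, 0, 0]]^T, v_2 = [[1, -2, 0, 0]]^T. Check: (A + 4I) v_2 = [[0, 0, 0, 0]]^T = 0.

v_1 = [[0, 1, 0, 0]]^T, v_2 = [[1, -2, 0, 0]]^T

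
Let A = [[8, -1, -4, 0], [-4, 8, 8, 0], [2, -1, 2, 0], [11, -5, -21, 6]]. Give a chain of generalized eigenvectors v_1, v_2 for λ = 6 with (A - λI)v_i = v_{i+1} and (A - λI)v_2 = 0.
v_1 = [[-2, 1, -1, -3]]^T, v_2 = [[-1, 2, -1, -6]]^T

We seek v_1 ∈ ker((A - 6I)^2) \ ker(A - 6I), then set v_{i+1} = (A - 6I) v_i.

One such chain is v_1 = [[-2, 1, -1, -3]]^T, v_2 = [[-1, 2, -1, -6]]^T. Check: (A - 6I) v_2 = [[0, 0, 0, 0]]^T = 0.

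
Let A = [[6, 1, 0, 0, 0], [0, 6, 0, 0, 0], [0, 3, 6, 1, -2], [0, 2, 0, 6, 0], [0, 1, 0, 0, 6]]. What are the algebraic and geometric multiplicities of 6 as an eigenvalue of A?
The characteristic polynomial is (x - 6)^5, so the factor x - 6 appears with exponent 5: the algebraic multiplicity is 5.

rank(A - 6I) = 2, so the eigenspace has dimension 5 - 2 = 3: the geometric multiplicity is 3.

Since 3 < 5, A is not diagonalizable.

algebraic multiplicity 5, geometric multiplicity 3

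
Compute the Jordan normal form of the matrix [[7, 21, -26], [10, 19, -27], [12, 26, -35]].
The characteristic polynomial is det(xI - A) = (x + 3)^3, so the eigenvalues are -3 (algebraic multiplicity 3).

For λ = -3: rank(A + 3I) = 2, rank((A + 3I)^2) = 1, rank((A + 3I)^3) = 0. The eigenspace has dimension 3 - 2 = 1, so there is 1 Jordan block; the rank sequence gives block sizes [3].

Assembling the blocks gives the Jordan form J above.

J = [[-3, 1, 0], [0, -3, 1], [0, 0, -3]]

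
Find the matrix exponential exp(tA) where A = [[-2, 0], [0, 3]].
A has Jordan form J = [[-2, 0], [0, 3]] with A = PJP^{-1}, so e^{tA} = P e^{tJ} P^{-1}.

For a Jordan block J_k(λ), e^{tJ_k(λ)} = e^{λt} · (I + tN + t^2 N^2/2! + ... + t^{k-1} N^{k-1}/(k-1)!) where N is the nilpotent superdiagonal part.

Assembling the blocks and conjugating back gives the entries of e^{tA} as shown above.

e^{tA} = [[e^{-2*t}, 0], [0, e^{3*t}]]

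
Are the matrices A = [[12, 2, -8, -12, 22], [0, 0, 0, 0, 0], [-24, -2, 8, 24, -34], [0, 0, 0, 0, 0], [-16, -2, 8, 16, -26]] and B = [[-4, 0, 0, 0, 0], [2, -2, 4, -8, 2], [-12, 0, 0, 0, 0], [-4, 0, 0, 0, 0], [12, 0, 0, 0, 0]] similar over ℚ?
Two matrices over a field are similar if and only if they have the same invariant factors.

Both A and B have characteristic polynomial x^3(x + 2)(x + 4) and minimal polynomial x(x + 2)(x + 4). Computing further, both have invariant factors x, x, x(x + 2)(x + 4). Hence A and B are similar.

Yes.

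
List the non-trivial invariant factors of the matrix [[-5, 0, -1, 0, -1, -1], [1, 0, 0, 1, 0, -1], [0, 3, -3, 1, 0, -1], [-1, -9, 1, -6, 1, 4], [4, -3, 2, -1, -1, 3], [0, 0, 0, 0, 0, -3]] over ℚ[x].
The Jordan structure of A has elementary divisors (x + 3)^3, (x + 3)^2, (x + 3). Arranging the block sizes at each eigenvalue in decreasing order and taking row products gives the invariant factors.

Invariant factors (smallest first, each dividing the next): x + 3, (x + 3)^2, (x + 3)^3.

Check: the last factor (x + 3)^3 is the minimal polynomial, and the product (x + 3)^6 is the characteristic polynomial.

x + 3, (x + 3)^2, (x + 3)^3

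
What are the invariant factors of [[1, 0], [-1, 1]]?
(x - 1)^2

The Jordan structure of A has elementary divisors (x - 1)^2. Arranging the block sizes at each eigenvalue in decreasing order and taking row products gives the invariant factors.

Invariant factors (smallest first, each dividing the next): (x - 1)^2.

Check: the last factor (x - 1)^2 is the minimal polynomial, and the product (x - 1)^2 is the characteristic polynomial.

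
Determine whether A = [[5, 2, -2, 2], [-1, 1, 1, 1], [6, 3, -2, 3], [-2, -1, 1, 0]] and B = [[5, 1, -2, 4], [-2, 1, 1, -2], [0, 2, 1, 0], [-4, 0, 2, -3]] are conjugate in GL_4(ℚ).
Two matrices over a field are similar if and only if they have the same invariant factors.

Both A and B have characteristic polynomial (x - 1)^4 and minimal polynomial (x - 1)^3. Computing further, both have invariant factors x - 1, (x - 1)^3. Hence A and B are similar.

Yes.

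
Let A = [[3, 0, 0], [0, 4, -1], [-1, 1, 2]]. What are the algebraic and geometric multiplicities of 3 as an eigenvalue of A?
The characteristic polynomial is (x - 3)^3, so the factor x - 3 appears with exponent 3: the algebraic multiplicity is 3.

rank(A - 3I) = 2, so the eigenspace has dimension 3 - 2 = 1: the geometric multiplicity is 1.

Since 1 < 3, A is not diagonalizable.

algebraic multiplicity 3, geometric multiplicity 1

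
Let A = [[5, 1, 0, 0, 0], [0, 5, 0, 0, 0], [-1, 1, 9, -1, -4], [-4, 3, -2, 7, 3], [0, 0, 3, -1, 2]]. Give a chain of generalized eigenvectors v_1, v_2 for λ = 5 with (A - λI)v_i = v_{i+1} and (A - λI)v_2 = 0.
We seek v_1 ∈ ker((A - 5I)^2) \ ker(A - 5I), then set v_{i+1} = (A - 5I) v_i.

One such chain is v_1 = [[0, 1, 0, 0, 0]]^T, v_2 = [[1, 0, 1, 3, 0]]^T. Check: (A - 5I) v_2 = [[0, 0, 0, 0, 0]]^T = 0.

v_1 = [[0, 1, 0, 0, 0]]^T, v_2 = [[1, 0, 1, 3, 0]]^T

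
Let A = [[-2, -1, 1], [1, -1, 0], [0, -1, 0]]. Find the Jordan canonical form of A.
J = [[-1, 1, 0], [0, -1, 1], [0, 0, -1]]

The characteristic polynomial is det(xI - A) = (x + 1)^3, so the eigenvalues are -1 (algebraic multiplicity 3).

For λ = -1: rank(A + I) = 2, rank((A + I)^2) = 1, rank((A + I)^3) = 0. The eigenspace has dimension 3 - 2 = 1, so there is 1 Jordan block; the rank sequence gives block sizes [3].

Assembling the blocks gives the Jordan form J above.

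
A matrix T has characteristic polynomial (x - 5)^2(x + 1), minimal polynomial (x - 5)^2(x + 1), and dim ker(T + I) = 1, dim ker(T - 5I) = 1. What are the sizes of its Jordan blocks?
λ = -1: algebraic multiplicity 1 (exponent in χ_T), largest block size 1 (exponent in m_T), 1 block (geometric multiplicity). This forces block sizes [1].
λ = 5: algebraic multiplicity 2 (exponent in χ_T), largest block size 2 (exponent in m_T), 1 block (geometric multiplicity). This forces block sizes [2].

Jordan blocks: (-1, 1), (5, 2)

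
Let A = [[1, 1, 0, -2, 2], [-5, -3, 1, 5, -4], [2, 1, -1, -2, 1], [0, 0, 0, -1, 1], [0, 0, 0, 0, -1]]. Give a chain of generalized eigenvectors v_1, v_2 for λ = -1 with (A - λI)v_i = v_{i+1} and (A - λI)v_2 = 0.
We seek v_1 ∈ ker((A + I)^2) \ ker(A + I), then set v_{i+1} = (A + I) v_i.

One such chain is v_1 = [[0, -1, 2, 0, 1]]^T, v_2 = [[1, 0, 0, 1, 0]]^T. Check: (A + I) v_2 = [[0, 0, 0, 0, 0]]^T = 0.

v_1 = [[0, -1, 2, 0, 1]]^T, v_2 = [[1, 0, 0, 1, 0]]^T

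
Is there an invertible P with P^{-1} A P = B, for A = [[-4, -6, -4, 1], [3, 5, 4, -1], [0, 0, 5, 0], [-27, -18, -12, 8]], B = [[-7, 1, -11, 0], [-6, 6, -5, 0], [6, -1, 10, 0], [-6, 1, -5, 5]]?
Yes.

Two matrices over a field are similar if and only if they have the same invariant factors.

Both A and B have characteristic polynomial (x - 5)^3(x + 1) and minimal polynomial (x - 5)^2(x + 1). Computing further, both have invariant factors x - 5, (x - 5)^2(x + 1). Hence A and B are similar.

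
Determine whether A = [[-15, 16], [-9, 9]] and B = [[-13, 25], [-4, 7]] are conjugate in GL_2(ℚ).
Yes.

Two matrices over a field are similar if and only if they have the same invariant factors.

Both A and B have characteristic polynomial (x + 3)^2 and minimal polynomial (x + 3)^2. Computing further, both have invariant factors (x + 3)^2. Hence A and B are similar.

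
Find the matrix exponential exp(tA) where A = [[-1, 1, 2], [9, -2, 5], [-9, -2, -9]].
A has Jordan form J = [[-4, 1, 0], [0, -4, 1], [0, 0, -4]] with A = PJP^{-1}, so e^{tA} = P e^{tJ} P^{-1}.

For a Jordan block J_k(λ), e^{tJ_k(λ)} = e^{λt} · (I + tN + t^2 N^2/2! + ... + t^{k-1} N^{k-1}/(k-1)!) where N is the nilpotent superdiagonal part.

Assembling the blocks and conjugating back gives the entries of e^{tA} as shown above.

e^{tA} = [[(3*t + 1)*e^{-4*t}, t*(t + 2)*e^{-4*t}/2, t*(t + 4)*e^{-4*t}/2], [9*t*e^{-4*t}, (3*t^2 + 4*t + 2)*e^{-4*t}/2, t*(3*t + 10)*e^{-4*t}/2], [-9*t*e^{-4*t}, t*(-3*t - 4)*e^{-4*t}/2, (-3*t^2 - 10*t + 2)*e^{-4*t}/2]]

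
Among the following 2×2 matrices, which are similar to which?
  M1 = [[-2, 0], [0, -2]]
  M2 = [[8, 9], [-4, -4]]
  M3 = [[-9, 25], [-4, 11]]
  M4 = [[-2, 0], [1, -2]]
Characteristic polynomials: χ_{M1} = (x + 2)^2, χ_{M2} = (x - 2)^2, χ_{M3} = (x - 1)^2, χ_{M4} = (x + 2)^2.

{M1}: invariant factors x + 2, x + 2.

{M2}: invariant factors (x - 2)^2.

{M3}: invariant factors (x - 1)^2.

{M4}: invariant factors (x + 2)^2.

Matrices are similar if and only if their invariant-factor lists agree; the partition into similarity classes is {M1}, {M2}, {M3}, {M4}.

4 classes: {M1}, {M2}, {M3}, {M4}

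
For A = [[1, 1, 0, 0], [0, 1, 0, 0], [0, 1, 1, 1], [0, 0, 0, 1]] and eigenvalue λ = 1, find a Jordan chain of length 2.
We seek v_1 ∈ ker((A - I)^2) \ ker(A - I), then set v_{i+1} = (A - I) v_i.

One such chain is v_1 = [[0, 1, -2, 0]]^T, v_2 = [[1, 0, 1, 0]]^T. Check: (A - I) v_2 = [[0, 0, 0, 0]]^T = 0.

v_1 = [[0, 1, -2, 0]]^T, v_2 = [[1, 0, 1, 0]]^T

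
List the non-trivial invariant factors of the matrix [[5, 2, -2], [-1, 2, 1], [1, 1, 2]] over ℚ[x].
The Jordan structure of A has elementary divisors (x - 3)^2, (x - 3). Arranging the block sizes at each eigenvalue in decreasing order and taking row products gives the invariant factors.

Invariant factors (smallest first, each dividing the next): x - 3, (x - 3)^2.

Check: the last factor (x - 3)^2 is the minimal polynomial, and the product (x - 3)^3 is the characteristic polynomial.

x - 3, (x - 3)^2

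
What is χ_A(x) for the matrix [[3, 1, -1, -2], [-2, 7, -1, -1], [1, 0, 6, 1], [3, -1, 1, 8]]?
χ_A(x) = (x - 6)^4

xI - A = [[x - 3, -1, 1, 2], [2, x - 7, 1, 1], [-1, 0, x - 6, -1], [-3, 1, -1, x - 8]].

Expanding det(xI - A) along the first row:
det(xI - A) = + (x - 3)·det([[x - 7, 1, 1], [0, x - 6, -1], [1, -1, x - 8]]) - (-1)·det([[2, 1, 1], [-1, x - 6, -1], [-3, -1, x - 8]]) + (1)·det([[2, x - 7, 1], [-1, 0, -1], [-3, 1, x - 8]]) - (2)·det([[2, x - 7, 1], [-1, 0, x - 6], [-3, 1, -1]]).

Evaluating gives χ_A(x) = x^4 - 24x^3 + 216x^2 - 864x + 1296 = (x - 6)^4.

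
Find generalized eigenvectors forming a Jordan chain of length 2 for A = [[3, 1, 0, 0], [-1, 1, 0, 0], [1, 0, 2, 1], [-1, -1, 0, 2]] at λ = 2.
We seek v_1 ∈ ker((A - 2I)^2) \ ker(A - 2I), then set v_{i+1} = (A - 2I) v_i.

One such chain is v_1 = [[0, 1, 1, 0]]^T, v_2 = [[1, -1, 0, -1]]^T. Check: (A - 2I) v_2 = [[0, 0, 0, 0]]^T = 0.

v_1 = [[0, 1, 1, 0]]^T, v_2 = [[1, -1, 0, -1]]^T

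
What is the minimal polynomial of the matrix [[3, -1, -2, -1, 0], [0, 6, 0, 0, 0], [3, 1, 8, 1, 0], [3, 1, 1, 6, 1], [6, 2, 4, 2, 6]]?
m_A(x) = (x - 6)^2(x - 5)

The characteristic polynomial factors as (x - 6)^4(x - 5). The minimal polynomial is ∏(x - λ)^{k_λ} where k_λ is the size of the largest Jordan block at λ.

For λ = 5: rank(A - 5I) = 4, and the largest Jordan block has size 1 (the smallest k with rank((A - 5I)^k) = rank((A - 5I)^(k+1))).
For λ = 6: rank(A - 6I) = 2, and the largest Jordan block has size 2 (the smallest k with rank((A - 6I)^k) = rank((A - 6I)^(k+1))).

So m_A(x) = (x - 6)^2(x - 5).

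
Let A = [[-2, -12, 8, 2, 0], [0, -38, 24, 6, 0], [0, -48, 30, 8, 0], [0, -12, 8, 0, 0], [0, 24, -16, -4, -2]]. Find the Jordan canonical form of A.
J = [[-4, 0, 0, 0, 0], [0, -2, 0, 0, 0], [0, 0, -2, 0, 0], [0, 0, 0, -2, 0], [0, 0, 0, 0, -2]]

The characteristic polynomial is det(xI - A) = (x + 2)^4(x + 4), so the eigenvalues are -4 (algebraic multiplicity 1), -2 (algebraic multiplicity 4).

For λ = -4: algebraic multiplicity 1 gives one 1×1 block.

For λ = -2: rank(A + 2I) = 1. The eigenspace has dimension 5 - 1 = 4, so there are 4 Jordan blocks; the rank sequence gives block sizes [1, 1, 1, 1].

Assembling the blocks gives the Jordan form J above.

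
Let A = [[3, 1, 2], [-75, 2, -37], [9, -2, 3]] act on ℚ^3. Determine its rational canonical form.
The invariant factors of A (the non-unit diagonal entries of the Smith normal form of xI - A over ℚ[x]) are (x - 6)(x - 4)(x + 2), each dividing the next. The characteristic polynomial is their product, (x - 6)(x - 4)(x + 2).

The rational canonical form is the block-diagonal matrix of companion matrices C(f_i):
R = [[0, 0, -48], [1, 0, -4], [0, 1, 8]].

R = [[0, 0, -48], [1, 0, -4], [0, 1, 8]]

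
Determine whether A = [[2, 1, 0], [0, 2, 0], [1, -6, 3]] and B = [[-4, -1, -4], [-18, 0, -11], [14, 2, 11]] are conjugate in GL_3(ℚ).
Two matrices over a field are similar if and only if they have the same invariant factors.

Both A and B have characteristic polynomial (x - 3)(x - 2)^2 and minimal polynomial (x - 3)(x - 2)^2. Computing further, both have invariant factors (x - 3)(x - 2)^2. Hence A and B are similar.

Yes.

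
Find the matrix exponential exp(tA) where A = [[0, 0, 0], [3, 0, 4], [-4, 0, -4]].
e^{tA} = [[1, 0, 0], [-t + 1 - e^{-4*t}, 1, 1 - e^{-4*t}], [-1 + e^{-4*t}, 0, e^{-4*t}]]

A has Jordan form J = [[-4, 0, 0], [0, 0, 1], [0, 0, 0]] with A = PJP^{-1}, so e^{tA} = P e^{tJ} P^{-1}.

For a Jordan block J_k(λ), e^{tJ_k(λ)} = e^{λt} · (I + tN + t^2 N^2/2! + ... + t^{k-1} N^{k-1}/(k-1)!) where N is the nilpotent superdiagonal part.

Assembling the blocks and conjugating back gives the entries of e^{tA} as shown above.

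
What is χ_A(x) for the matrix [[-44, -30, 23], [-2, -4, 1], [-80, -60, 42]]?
xI - A = [[x + 44, 30, -23], [2, x + 4, -1], [80, 60, x - 42]].

Expanding det(xI - A) along the first row:
det(xI - A) = + (x + 44)·det([[x + 4, -1], [60, x - 42]]) - (30)·det([[2, -1], [80, x - 42]]) + (-23)·det([[2, x + 4], [80, 60]]).

Evaluating gives χ_A(x) = x^3 + 6x^2 - 32 = (x - 2)(x + 4)^2.

χ_A(x) = (x - 2)(x + 4)^2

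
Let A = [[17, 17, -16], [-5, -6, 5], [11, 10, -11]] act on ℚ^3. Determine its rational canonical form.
R = [[0, 0, 16], [1, 0, 12], [0, 1, 0]]

The invariant factors of A (the non-unit diagonal entries of the Smith normal form of xI - A over ℚ[x]) are (x - 4)(x + 2)^2, each dividing the next. The characteristic polynomial is their product, (x - 4)(x + 2)^2.

The rational canonical form is the block-diagonal matrix of companion matrices C(f_i):
R = [[0, 0, 16], [1, 0, 12], [0, 1, 0]].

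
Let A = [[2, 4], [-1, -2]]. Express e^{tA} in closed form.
A has Jordan form J = [[0, 1], [0, 0]] with A = PJP^{-1}, so e^{tA} = P e^{tJ} P^{-1}.

For a Jordan block J_k(λ), e^{tJ_k(λ)} = e^{λt} · (I + tN + t^2 N^2/2! + ... + t^{k-1} N^{k-1}/(k-1)!) where N is the nilpotent superdiagonal part.

Assembling the blocks and conjugating back gives the entries of e^{tA} as shown above.

e^{tA} = [[2*t + 1, 4*t], [-t, 1 - 2*t]]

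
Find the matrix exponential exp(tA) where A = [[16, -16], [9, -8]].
e^{tA} = [[(12*t + 1)*e^{4*t}, -16*t*e^{4*t}], [9*t*e^{4*t}, (1 - 12*t)*e^{4*t}]]

A has Jordan form J = [[4, 1], [0, 4]] with A = PJP^{-1}, so e^{tA} = P e^{tJ} P^{-1}.

For a Jordan block J_k(λ), e^{tJ_k(λ)} = e^{λt} · (I + tN + t^2 N^2/2! + ... + t^{k-1} N^{k-1}/(k-1)!) where N is the nilpotent superdiagonal part.

Assembling the blocks and conjugating back gives the entries of e^{tA} as shown above.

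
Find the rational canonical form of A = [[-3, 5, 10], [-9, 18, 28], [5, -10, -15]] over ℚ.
R = [[0, 0, -5], [1, 0, 4], [0, 1, 0]]

The invariant factors of A (the non-unit diagonal entries of the Smith normal form of xI - A over ℚ[x]) are x^3 - 4x + 5, each dividing the next. The characteristic polynomial is their product, x^3 - 4x + 5.

The rational canonical form is the block-diagonal matrix of companion matrices C(f_i):
R = [[0, 0, -5], [1, 0, 4], [0, 1, 0]].

Note the characteristic polynomial does not split into linear factors over ℚ, so A has no Jordan form over ℚ; the rational canonical form exists over any field.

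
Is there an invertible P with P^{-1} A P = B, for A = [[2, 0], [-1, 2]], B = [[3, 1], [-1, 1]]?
Two matrices over a field are similar if and only if they have the same invariant factors.

Both A and B have characteristic polynomial (x - 2)^2 and minimal polynomial (x - 2)^2. Computing further, both have invariant factors (x - 2)^2. Hence A and B are similar.

Yes.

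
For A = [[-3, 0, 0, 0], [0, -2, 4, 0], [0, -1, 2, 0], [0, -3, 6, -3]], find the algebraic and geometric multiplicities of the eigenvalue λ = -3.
algebraic multiplicity 2, geometric multiplicity 2

The characteristic polynomial is x^2(x + 3)^2, so the factor x + 3 appears with exponent 2: the algebraic multiplicity is 2.

rank(A + 3I) = 2, so the eigenspace has dimension 4 - 2 = 2: the geometric multiplicity is 2.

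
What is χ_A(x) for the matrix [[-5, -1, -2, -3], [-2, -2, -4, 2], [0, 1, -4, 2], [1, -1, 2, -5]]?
xI - A = [[x + 5, 1, 2, 3], [2, x + 2, 4, -2], [0, -1, x + 4, -2], [-1, 1, -2, x + 5]].

Expanding det(xI - A) along the first row:
det(xI - A) = + (x + 5)·det([[x + 2, 4, -2], [-1, x + 4, -2], [1, -2, x + 5]]) - (1)·det([[2, 4, -2], [0, x + 4, -2], [-1, -2, x + 5]]) + (2)·det([[2, x + 2, -2], [0, -1, -2], [-1, 1, x + 5]]) - (3)·det([[2, x + 2, 4], [0, -1, x + 4], [-1, 1, -2]]).

Evaluating gives χ_A(x) = x^4 + 16x^3 + 96x^2 + 256x + 256 = (x + 4)^4.

χ_A(x) = (x + 4)^4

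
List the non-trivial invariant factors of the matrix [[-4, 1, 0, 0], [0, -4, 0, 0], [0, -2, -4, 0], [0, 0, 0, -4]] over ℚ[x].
x + 4, x + 4, (x + 4)^2

The Jordan structure of A has elementary divisors (x + 4)^2, (x + 4), (x + 4). Arranging the block sizes at each eigenvalue in decreasing order and taking row products gives the invariant factors.

Invariant factors (smallest first, each dividing the next): x + 4, x + 4, (x + 4)^2.

Check: the last factor (x + 4)^2 is the minimal polynomial, and the product (x + 4)^4 is the characteristic polynomial.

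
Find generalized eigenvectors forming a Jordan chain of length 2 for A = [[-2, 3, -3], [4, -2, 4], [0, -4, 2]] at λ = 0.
We seek v_1 ∈ ker(A^2) \ ker(A), then set v_{i+1} = A v_i.

One such chain is v_1 = [[-3, 3, 4]]^T, v_2 = [[3, -2, -4]]^T. Check: A v_2 = [[0, 0, 0]]^T = 0.

v_1 = [[-3, 3, 4]]^T, v_2 = [[3, -2, -4]]^T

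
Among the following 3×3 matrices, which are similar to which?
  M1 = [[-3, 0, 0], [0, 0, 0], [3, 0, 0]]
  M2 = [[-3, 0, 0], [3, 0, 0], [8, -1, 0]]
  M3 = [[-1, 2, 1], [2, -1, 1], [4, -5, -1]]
Characteristic polynomials: χ_{M1} = x^2(x + 3), χ_{M2} = x^2(x + 3), χ_{M3} = x^2(x + 3).

{M1}: invariant factors x, x(x + 3).

{M2, M3}: invariant factors x^2(x + 3).

Matrices are similar if and only if their invariant-factor lists agree; the partition into similarity classes is {M1}, {M2, M3}.

2 classes: {M1}, {M2, M3}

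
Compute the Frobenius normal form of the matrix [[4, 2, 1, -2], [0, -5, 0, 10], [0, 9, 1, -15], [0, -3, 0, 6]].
R = [[1, 0, 0, 0], [0, 0, 0, 0], [0, 1, 0, -4], [0, 0, 1, 5]]

The invariant factors of A (the non-unit diagonal entries of the Smith normal form of xI - A over ℚ[x]) are x - 1, x(x - 4)(x - 1), each dividing the next. The characteristic polynomial is their product, x(x - 4)(x - 1)^2.

The rational canonical form is the block-diagonal matrix of companion matrices C(f_i):
R = [[1, 0, 0, 0], [0, 0, 0, 0], [0, 1, 0, -4], [0, 0, 1, 5]].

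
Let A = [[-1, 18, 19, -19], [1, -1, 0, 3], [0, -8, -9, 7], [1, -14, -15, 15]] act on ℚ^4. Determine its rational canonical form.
R = [[0, 0, 0, -4], [1, 0, 0, 9], [0, 1, 0, -2], [0, 0, 1, 4]]

The invariant factors of A (the non-unit diagonal entries of the Smith normal form of xI - A over ℚ[x]) are (x - 4)(x^3 + 2x - 1), each dividing the next. The characteristic polynomial is their product, (x - 4)(x^3 + 2x - 1).

The rational canonical form is the block-diagonal matrix of companion matrices C(f_i):
R = [[0, 0, 0, -4], [1, 0, 0, 9], [0, 1, 0, -2], [0, 0, 1, 4]].

Note the characteristic polynomial does not split into linear factors over ℚ, so A has no Jordan form over ℚ; the rational canonical form exists over any field.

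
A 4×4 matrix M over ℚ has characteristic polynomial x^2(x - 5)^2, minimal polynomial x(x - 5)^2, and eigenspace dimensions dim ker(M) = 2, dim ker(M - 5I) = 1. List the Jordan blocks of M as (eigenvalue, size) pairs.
λ = 0: algebraic multiplicity 2 (exponent in χ_M), largest block size 1 (exponent in m_M), 2 blocks (geometric multiplicity). These force block sizes [1, 1].
λ = 5: algebraic multiplicity 2 (exponent in χ_M), largest block size 2 (exponent in m_M), 1 block (geometric multiplicity). This forces block sizes [2].

Jordan blocks: (0, 1), (0, 1), (5, 2)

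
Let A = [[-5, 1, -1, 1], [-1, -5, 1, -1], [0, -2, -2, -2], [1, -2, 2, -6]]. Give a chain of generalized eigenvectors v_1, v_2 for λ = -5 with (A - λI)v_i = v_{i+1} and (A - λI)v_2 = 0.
v_1 = [[-1, 1, 2, 2]]^T, v_2 = [[1, 1, 0, -1]]^T

We seek v_1 ∈ ker((A + 5I)^2) \ ker(A + 5I), then set v_{i+1} = (A + 5I) v_i.

One such chain is v_1 = [[-1, 1, 2, 2]]^T, v_2 = [[1, 1, 0, -1]]^T. Check: (A + 5I) v_2 = [[0, 0, 0, 0]]^T = 0.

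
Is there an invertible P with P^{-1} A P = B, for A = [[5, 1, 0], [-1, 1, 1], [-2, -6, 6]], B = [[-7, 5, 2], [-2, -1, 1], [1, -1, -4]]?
No.

trace(A) = 12 but trace(B) = -12. The trace is a similarity invariant, so A and B are not similar.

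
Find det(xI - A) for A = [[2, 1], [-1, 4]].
xI - A = [[x - 2, -1], [1, x - 4]].

Expanding det(xI - A) along the first row:
det(xI - A) = + (x - 2)·det([[x - 4]]) - (-1)·det([[1]]).

Evaluating gives χ_A(x) = x^2 - 6x + 9 = (x - 3)^2.

χ_A(x) = (x - 3)^2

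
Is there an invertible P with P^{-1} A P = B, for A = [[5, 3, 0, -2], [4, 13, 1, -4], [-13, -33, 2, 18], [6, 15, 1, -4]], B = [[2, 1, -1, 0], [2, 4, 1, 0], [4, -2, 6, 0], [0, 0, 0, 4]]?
Two matrices over a field are similar if and only if they have the same invariant factors.

Both A and B have characteristic polynomial (x - 4)^4 and minimal polynomial (x - 4)^3. Computing further, both have invariant factors x - 4, (x - 4)^3. Hence A and B are similar.

Yes.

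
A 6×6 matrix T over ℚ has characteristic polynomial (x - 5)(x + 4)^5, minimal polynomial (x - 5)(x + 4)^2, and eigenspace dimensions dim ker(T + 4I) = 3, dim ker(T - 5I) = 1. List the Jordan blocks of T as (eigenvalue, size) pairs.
Jordan blocks: (-4, 2), (-4, 2), (-4, 1), (5, 1)

λ = -4: algebraic multiplicity 5 (exponent in χ_T), largest block size 2 (exponent in m_T), 3 blocks (geometric multiplicity). These force block sizes [2, 2, 1].
λ = 5: algebraic multiplicity 1 (exponent in χ_T), largest block size 1 (exponent in m_T), 1 block (geometric multiplicity). This forces block sizes [1].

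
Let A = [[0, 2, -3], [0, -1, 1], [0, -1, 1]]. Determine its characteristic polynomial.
xI - A = [[x, -2, 3], [0, x + 1, -1], [0, 1, x - 1]].

Expanding det(xI - A) along the first row:
det(xI - A) = + (x)·det([[x + 1, -1], [1, x - 1]]) - (-2)·det([[0, -1], [0, x - 1]]) + (3)·det([[0, x + 1], [0, 1]]).

Evaluating gives χ_A(x) = x^3.

χ_A(x) = x^3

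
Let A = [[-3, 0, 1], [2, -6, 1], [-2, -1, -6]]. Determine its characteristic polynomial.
χ_A(x) = (x + 5)^3

xI - A = [[x + 3, 0, -1], [-2, x + 6, -1], [2, 1, x + 6]].

Expanding det(xI - A) along the first row:
det(xI - A) = + (x + 3)·det([[x + 6, -1], [1, x + 6]]) - (0)·det([[-2, -1], [2, x + 6]]) + (-1)·det([[-2, x + 6], [2, 1]]).

Evaluating gives χ_A(x) = x^3 + 15x^2 + 75x + 125 = (x + 5)^3.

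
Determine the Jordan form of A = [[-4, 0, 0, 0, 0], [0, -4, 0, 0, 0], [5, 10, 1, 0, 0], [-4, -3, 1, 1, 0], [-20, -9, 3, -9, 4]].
The characteristic polynomial is det(xI - A) = (x - 4)(x - 1)^2(x + 4)^2, so the eigenvalues are -4 (algebraic multiplicity 2), 1 (algebraic multiplicity 2), 4 (algebraic multiplicity 1).

For λ = -4: rank(A + 4I) = 3. The eigenspace has dimension 5 - 3 = 2, so there are 2 Jordan blocks; the rank sequence gives block sizes [1, 1].

For λ = 1: rank(A - I) = 4, rank((A - I)^2) = 3. The eigenspace has dimension 5 - 4 = 1, so there is 1 Jordan block; the rank sequence gives block sizes [2].

For λ = 4: algebraic multiplicity 1 gives one 1×1 block.

Assembling the blocks gives the Jordan form J above.

J = [[-4, 0, 0, 0, 0], [0, -4, 0, 0, 0], [0, 0, 1, 1, 0], [0, 0, 0, 1, 0], [0, 0, 0, 0, 4]]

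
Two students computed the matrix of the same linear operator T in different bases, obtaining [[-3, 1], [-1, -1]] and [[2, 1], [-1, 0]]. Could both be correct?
No.

trace(A) = -4 but trace(B) = 2. The trace is a similarity invariant, so A and B are not similar.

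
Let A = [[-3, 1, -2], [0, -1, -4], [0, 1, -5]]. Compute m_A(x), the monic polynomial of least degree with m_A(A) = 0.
m_A(x) = (x + 3)^2

The characteristic polynomial factors as (x + 3)^3. The minimal polynomial is ∏(x - λ)^{k_λ} where k_λ is the size of the largest Jordan block at λ.

For λ = -3: rank(A + 3I) = 1, and the largest Jordan block has size 2 (the smallest k with rank((A + 3I)^k) = rank((A + 3I)^(k+1))).

So m_A(x) = (x + 3)^2.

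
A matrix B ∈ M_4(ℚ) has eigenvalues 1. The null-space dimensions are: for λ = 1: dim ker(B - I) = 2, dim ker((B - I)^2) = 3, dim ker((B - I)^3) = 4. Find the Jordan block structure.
λ = 1: successive nullity increments [2, 1, 1] count blocks of size ≥ k; block sizes are [3, 1].

Jordan blocks: (1, 3), (1, 1)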